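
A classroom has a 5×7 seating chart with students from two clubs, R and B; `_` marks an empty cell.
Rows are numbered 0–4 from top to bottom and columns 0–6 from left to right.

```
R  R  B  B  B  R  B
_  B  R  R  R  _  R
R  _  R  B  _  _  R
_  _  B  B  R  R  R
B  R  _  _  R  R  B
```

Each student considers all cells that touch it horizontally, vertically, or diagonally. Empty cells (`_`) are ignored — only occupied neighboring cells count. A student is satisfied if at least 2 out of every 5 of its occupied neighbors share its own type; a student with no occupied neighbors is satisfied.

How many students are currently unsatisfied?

(0,0)R 1/2 satisfied
(0,1)R 2/4 satisfied
(0,2)B 2/5 satisfied
(0,3)B 2/5 satisfied
(0,4)B 1/4 not
(0,5)R 2/4 satisfied
(0,6)B 0/2 not
(1,1)B 1/6 not
(1,2)R 3/7 satisfied
(1,3)R 3/7 satisfied
(1,4)R 2/5 satisfied
(1,6)R 2/3 satisfied
(2,0)R 0/1 not
(2,2)R 2/6 not
(2,3)B 2/7 not
(2,6)R 3/3 satisfied
(3,2)B 2/4 satisfied
(3,3)B 2/5 satisfied
(3,4)R 3/5 satisfied
(3,5)R 5/6 satisfied
(3,6)R 3/4 satisfied
(4,0)B 0/1 not
(4,1)R 0/2 not
(4,4)R 3/4 satisfied
(4,5)R 4/5 satisfied
(4,6)B 0/3 not
Unsatisfied: (0,4), (0,6), (1,1), (2,0), (2,2), (2,3), (4,0), (4,1), (4,6) — 9 in total.

9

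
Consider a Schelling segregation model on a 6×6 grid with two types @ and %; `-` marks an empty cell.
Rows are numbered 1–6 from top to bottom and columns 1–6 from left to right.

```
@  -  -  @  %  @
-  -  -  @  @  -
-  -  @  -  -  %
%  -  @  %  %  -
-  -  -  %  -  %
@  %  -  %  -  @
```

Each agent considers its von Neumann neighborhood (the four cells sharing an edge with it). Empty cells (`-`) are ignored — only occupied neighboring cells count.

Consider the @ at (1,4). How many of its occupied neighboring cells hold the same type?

1

Occupied neighbors of (1,4): (2,4)=@, (1,5)=%.
Same type (@): 1 of 2.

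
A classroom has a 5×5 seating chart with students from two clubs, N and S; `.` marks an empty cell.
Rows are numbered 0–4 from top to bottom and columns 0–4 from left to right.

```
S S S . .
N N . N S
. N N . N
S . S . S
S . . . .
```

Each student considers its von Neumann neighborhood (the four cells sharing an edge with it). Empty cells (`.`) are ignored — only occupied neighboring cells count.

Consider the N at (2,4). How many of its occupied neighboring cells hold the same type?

0

Occupied neighbors of (2,4): (1,4)=S, (3,4)=S.
Same type (N): 0 of 2.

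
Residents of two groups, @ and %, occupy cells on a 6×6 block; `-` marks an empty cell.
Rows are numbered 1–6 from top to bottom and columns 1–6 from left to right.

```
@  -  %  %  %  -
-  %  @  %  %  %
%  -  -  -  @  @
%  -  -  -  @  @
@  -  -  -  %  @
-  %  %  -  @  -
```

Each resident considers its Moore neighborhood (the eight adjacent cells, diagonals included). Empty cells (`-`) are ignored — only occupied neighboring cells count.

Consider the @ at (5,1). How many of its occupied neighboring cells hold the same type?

Occupied neighbors of (5,1): (4,1)=%, (6,2)=%.
Same type (@): 0 of 2.

0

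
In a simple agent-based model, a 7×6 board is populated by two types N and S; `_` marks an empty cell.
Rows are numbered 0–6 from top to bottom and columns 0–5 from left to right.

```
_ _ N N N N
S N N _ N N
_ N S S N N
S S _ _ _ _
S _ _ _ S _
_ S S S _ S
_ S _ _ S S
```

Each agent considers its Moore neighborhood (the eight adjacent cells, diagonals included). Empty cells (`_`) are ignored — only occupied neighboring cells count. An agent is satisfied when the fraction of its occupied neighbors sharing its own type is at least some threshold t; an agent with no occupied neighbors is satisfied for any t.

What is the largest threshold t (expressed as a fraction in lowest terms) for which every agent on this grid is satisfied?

0/1

Row 0: (0,2)N 3/3 · (0,3)N 4/4 · (0,4)N 4/4 · (0,5)N 3/3
Row 1: (1,0)S 0/2 · (1,1)N 3/5 · (1,2)N 4/6 · (1,4)N 6/7 · (1,5)N 5/5
Row 2: (2,1)N 2/6 · (2,2)S 2/5 · (2,3)S 1/4 · (2,4)N 3/4 · (2,5)N 3/3
Row 3: (3,0)S 2/3 · (3,1)S 3/4
Row 4: (4,0)S 3/3 · (4,4)S 2/2
Row 5: (5,1)S 3/3 · (5,2)S 3/3 · (5,3)S 3/3 · (5,5)S 3/3
Row 6: (6,1)S 2/2 · (6,4)S 3/3 · (6,5)S 2/2
The smallest same-type fraction is 0/2 at (1,0), which reduces to 0/1. Any threshold above that leaves this agent unsatisfied.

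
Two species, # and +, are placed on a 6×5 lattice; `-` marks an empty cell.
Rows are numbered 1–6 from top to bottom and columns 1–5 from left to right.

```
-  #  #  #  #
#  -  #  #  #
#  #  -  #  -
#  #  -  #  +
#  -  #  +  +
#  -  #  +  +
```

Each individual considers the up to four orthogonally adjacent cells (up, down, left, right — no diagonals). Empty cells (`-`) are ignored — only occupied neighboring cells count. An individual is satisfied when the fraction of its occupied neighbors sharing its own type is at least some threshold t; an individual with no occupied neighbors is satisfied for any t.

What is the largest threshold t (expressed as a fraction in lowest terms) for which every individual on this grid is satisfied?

1/3

Row 1: (1,2)# 1/1 · (1,3)# 3/3 · (1,4)# 3/3 · (1,5)# 2/2
Row 2: (2,1)# 1/1 · (2,3)# 2/2 · (2,4)# 4/4 · (2,5)# 2/2
Row 3: (3,1)# 3/3 · (3,2)# 2/2 · (3,4)# 2/2
Row 4: (4,1)# 3/3 · (4,2)# 2/2 · (4,4)# 1/3 · (4,5)+ 1/2
Row 5: (5,1)# 2/2 · (5,3)# 1/2 · (5,4)+ 2/4 · (5,5)+ 3/3
Row 6: (6,1)# 1/1 · (6,3)# 1/2 · (6,4)+ 2/3 · (6,5)+ 2/2
The smallest same-type fraction is 1/3 at (4,4), which reduces to 1/3. Any threshold above that leaves this individual unsatisfied.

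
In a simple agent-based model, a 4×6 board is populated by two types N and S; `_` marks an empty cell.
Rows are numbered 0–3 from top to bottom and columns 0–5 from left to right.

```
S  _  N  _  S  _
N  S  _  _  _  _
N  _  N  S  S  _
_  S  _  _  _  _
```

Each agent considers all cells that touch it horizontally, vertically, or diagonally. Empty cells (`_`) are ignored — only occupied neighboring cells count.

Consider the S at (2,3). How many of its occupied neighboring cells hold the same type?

Occupied neighbors of (2,3): (2,2)=N, (2,4)=S.
Same type (S): 1 of 2.

1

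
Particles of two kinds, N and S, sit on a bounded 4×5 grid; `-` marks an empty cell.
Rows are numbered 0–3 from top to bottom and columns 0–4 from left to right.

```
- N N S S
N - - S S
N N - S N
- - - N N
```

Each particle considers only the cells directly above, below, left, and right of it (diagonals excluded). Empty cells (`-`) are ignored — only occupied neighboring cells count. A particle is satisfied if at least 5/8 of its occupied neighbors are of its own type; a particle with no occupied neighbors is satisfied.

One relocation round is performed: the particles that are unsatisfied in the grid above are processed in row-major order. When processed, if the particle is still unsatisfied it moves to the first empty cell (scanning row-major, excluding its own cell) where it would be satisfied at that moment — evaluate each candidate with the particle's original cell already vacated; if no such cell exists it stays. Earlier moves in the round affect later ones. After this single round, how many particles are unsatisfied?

Initially unsatisfied (in order): (0,2), (2,3), (2,4), (3,3).
  (0,2) → (0,0).
  (2,3) → (1,2).
  (2,4) → (1,1).
  (3,3): now satisfied by earlier moves; stays.
Resulting grid:
N N - S S
N N S S S
N N - - -
- - - N N
Unsatisfied now: (1,2).

1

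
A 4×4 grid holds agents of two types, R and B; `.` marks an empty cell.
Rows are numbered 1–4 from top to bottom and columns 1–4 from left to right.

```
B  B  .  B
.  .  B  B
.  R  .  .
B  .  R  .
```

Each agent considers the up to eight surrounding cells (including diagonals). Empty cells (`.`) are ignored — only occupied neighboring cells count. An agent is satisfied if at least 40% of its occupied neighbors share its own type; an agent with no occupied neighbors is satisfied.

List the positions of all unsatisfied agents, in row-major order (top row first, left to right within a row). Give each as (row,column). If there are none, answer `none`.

Row 1: (1,1)B 1/1 ok · (1,2)B 2/2 ok · (1,4)B 2/2 ok
Row 2: (2,3)B 3/4 ok · (2,4)B 2/2 ok
Row 3: (3,2)R 1/3 unhappy
Row 4: (4,1)B 0/1 unhappy · (4,3)R 1/1 ok

(3,2), (4,1)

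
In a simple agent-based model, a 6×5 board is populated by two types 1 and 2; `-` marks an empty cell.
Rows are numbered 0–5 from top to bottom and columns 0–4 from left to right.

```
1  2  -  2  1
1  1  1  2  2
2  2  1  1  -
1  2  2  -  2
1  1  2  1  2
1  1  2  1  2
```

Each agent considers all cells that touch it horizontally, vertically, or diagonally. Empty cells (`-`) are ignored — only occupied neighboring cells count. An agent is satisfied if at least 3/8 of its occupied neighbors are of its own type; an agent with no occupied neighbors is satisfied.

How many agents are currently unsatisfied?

9

Row 0: (0,0)1 2/3 satisfied · (0,1)2 0/4 not · (0,3)2 2/4 satisfied · (0,4)1 0/3 not
Row 1: (1,0)1 2/5 satisfied · (1,1)1 4/7 satisfied · (1,2)1 3/7 satisfied · (1,3)2 2/6 not · (1,4)2 2/4 satisfied
Row 2: (2,0)2 2/5 satisfied · (2,1)2 3/8 satisfied · (2,2)1 3/7 satisfied · (2,3)1 2/6 not
Row 3: (3,0)1 2/5 satisfied · (3,1)2 4/8 satisfied · (3,2)2 3/7 satisfied · (3,4)2 1/3 not
Row 4: (4,0)1 4/5 satisfied · (4,1)1 4/8 satisfied · (4,2)2 3/7 satisfied · (4,3)1 1/7 not · (4,4)2 2/4 satisfied
Row 5: (5,0)1 3/3 satisfied · (5,1)1 3/5 satisfied · (5,2)2 1/5 not · (5,3)1 1/5 not · (5,4)2 1/3 not
Unsatisfied: (0,1), (0,4), (1,3), (2,3), (3,4), (4,3), (5,2), (5,3), (5,4) — 9 in total.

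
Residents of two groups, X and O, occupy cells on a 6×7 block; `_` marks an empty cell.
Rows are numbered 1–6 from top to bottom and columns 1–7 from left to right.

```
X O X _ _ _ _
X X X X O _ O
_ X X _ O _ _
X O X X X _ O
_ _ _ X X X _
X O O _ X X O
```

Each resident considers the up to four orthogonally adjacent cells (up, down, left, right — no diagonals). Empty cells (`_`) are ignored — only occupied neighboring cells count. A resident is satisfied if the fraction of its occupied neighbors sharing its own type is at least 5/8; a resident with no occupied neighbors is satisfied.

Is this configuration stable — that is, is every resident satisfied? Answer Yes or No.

No

(1,1)X 1/2 not
(1,2)O 0/3 not
(1,3)X 1/2 not
(2,1)X 2/2 satisfied
(2,2)X 3/4 satisfied
(2,3)X 4/4 satisfied
(2,4)X 1/2 not
(2,5)O 1/2 not
(2,7)O 0/0 satisfied
(3,2)X 2/3 satisfied
(3,3)X 3/3 satisfied
(3,5)O 1/2 not
(4,1)X 0/1 not
(4,2)O 0/3 not
(4,3)X 2/3 satisfied
(4,4)X 3/3 satisfied
(4,5)X 2/3 satisfied
(4,7)O 0/0 satisfied
(5,4)X 2/2 satisfied
(5,5)X 4/4 satisfied
(5,6)X 2/2 satisfied
(6,1)X 0/1 not
(6,2)O 1/2 not
(6,3)O 1/1 satisfied
(6,5)X 2/2 satisfied
(6,6)X 2/3 satisfied
(6,7)O 0/1 not
For instance (1,1) has only 1/2 same-type neighbors, below 5/8.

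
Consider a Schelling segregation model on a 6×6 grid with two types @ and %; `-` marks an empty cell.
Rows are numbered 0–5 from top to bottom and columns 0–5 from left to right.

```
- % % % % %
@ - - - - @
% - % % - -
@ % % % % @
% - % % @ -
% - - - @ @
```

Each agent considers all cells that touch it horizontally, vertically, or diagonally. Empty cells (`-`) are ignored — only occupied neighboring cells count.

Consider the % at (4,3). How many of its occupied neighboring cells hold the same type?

4

Occupied neighbors of (4,3): (3,2)=%, (3,3)=%, (3,4)=%, (4,2)=%, (4,4)=@, (5,4)=@.
Same type (%): 4 of 6.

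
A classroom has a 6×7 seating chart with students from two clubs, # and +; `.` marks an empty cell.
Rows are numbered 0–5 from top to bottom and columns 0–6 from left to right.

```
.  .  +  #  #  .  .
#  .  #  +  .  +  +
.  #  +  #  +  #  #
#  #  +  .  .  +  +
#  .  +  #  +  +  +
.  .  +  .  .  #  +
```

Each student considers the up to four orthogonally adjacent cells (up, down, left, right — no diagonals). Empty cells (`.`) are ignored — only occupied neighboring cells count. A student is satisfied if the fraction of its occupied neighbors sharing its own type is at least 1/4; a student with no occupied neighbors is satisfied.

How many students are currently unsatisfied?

7

(0,2)+ 0/2 not
(0,3)# 1/3 satisfied
(0,4)# 1/1 satisfied
(1,0)# 0/0 satisfied
(1,2)# 0/3 not
(1,3)+ 0/3 not
(1,5)+ 1/2 satisfied
(1,6)+ 1/2 satisfied
(2,1)# 1/2 satisfied
(2,2)+ 1/4 satisfied
(2,3)# 0/3 not
(2,4)+ 0/2 not
(2,5)# 1/4 satisfied
(2,6)# 1/3 satisfied
(3,0)# 2/2 satisfied
(3,1)# 2/3 satisfied
(3,2)+ 2/3 satisfied
(3,5)+ 2/3 satisfied
(3,6)+ 2/3 satisfied
(4,0)# 1/1 satisfied
(4,2)+ 2/3 satisfied
(4,3)# 0/2 not
(4,4)+ 1/2 satisfied
(4,5)+ 3/4 satisfied
(4,6)+ 3/3 satisfied
(5,2)+ 1/1 satisfied
(5,5)# 0/2 not
(5,6)+ 1/2 satisfied
Unsatisfied: (0,2), (1,2), (1,3), (2,3), (2,4), (4,3), (5,5) — 7 in total.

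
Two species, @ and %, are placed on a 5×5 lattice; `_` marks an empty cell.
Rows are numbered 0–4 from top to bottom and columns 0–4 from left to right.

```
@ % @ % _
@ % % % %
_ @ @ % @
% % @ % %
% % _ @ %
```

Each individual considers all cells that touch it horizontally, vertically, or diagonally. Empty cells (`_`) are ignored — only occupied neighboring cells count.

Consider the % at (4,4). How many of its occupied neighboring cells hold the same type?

2

Occupied neighbors of (4,4): (3,3)=%, (3,4)=%, (4,3)=@.
Same type (%): 2 of 3.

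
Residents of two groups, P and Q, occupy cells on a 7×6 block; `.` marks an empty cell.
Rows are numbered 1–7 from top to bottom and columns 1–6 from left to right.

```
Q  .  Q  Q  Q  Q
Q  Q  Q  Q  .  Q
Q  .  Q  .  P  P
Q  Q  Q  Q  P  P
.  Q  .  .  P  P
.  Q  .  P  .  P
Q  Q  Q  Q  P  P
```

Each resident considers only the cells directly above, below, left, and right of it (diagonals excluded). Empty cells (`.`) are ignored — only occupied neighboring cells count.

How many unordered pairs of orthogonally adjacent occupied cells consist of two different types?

4

Scan each occupied cell's neighbors to the right and below so each pair is counted once.
From row 1: 0 unlike of 7 pairs (running 0/7).
From row 2: 1 unlike of 6 pairs (running 1/13).
From row 3: 0 unlike of 5 pairs (running 1/18).
From row 4: 1 unlike of 8 pairs (running 2/26).
From row 5: 0 unlike of 3 pairs (running 2/29).
From row 6: 1 unlike of 3 pairs (running 3/32).
From row 7: 1 unlike of 5 pairs (running 4/37).
Total adjacent occupied pairs: 37; unlike-type pairs: 4.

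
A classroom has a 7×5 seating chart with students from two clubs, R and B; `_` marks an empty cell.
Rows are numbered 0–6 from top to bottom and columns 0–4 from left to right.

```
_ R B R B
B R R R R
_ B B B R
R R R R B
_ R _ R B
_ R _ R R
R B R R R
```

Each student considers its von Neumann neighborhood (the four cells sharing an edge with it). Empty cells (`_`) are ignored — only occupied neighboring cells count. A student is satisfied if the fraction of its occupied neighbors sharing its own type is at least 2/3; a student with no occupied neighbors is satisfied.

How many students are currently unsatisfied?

(0,1)R 1/2 ✗
(0,2)B 0/3 ✗
(0,3)R 1/3 ✗
(0,4)B 0/2 ✗
(1,0)B 0/1 ✗
(1,1)R 2/4 ✗
(1,2)R 2/4 ✗
(1,3)R 3/4 ✓
(1,4)R 2/3 ✓
(2,1)B 1/3 ✗
(2,2)B 2/4 ✗
(2,3)B 1/4 ✗
(2,4)R 1/3 ✗
(3,0)R 1/1 ✓
(3,1)R 3/4 ✓
(3,2)R 2/3 ✓
(3,3)R 2/4 ✗
(3,4)B 1/3 ✗
(4,1)R 2/2 ✓
(4,3)R 2/3 ✓
(4,4)B 1/3 ✗
(5,1)R 1/2 ✗
(5,3)R 3/3 ✓
(5,4)R 2/3 ✓
(6,0)R 0/1 ✗
(6,1)B 0/3 ✗
(6,2)R 1/2 ✗
(6,3)R 3/3 ✓
(6,4)R 2/2 ✓
Unsatisfied: (0,1), (0,2), (0,3), (0,4), (1,0), (1,1), (1,2), (2,1), (2,2), (2,3), (2,4), (3,3), (3,4), (4,4), (5,1), (6,0), (6,1), (6,2) — 18 in total.

18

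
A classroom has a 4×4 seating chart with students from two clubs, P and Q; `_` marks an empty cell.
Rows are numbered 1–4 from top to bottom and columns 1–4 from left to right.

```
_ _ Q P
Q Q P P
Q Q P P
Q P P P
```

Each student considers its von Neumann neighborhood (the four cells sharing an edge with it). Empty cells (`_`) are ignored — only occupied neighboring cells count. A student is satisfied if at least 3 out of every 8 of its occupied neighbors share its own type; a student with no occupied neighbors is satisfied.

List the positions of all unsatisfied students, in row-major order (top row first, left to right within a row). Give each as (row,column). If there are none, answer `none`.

(1,3), (4,2)

Row 1: (1,3)Q 0/2 ✗ · (1,4)P 1/2 ✓
Row 2: (2,1)Q 2/2 ✓ · (2,2)Q 2/3 ✓ · (2,3)P 2/4 ✓ · (2,4)P 3/3 ✓
Row 3: (3,1)Q 3/3 ✓ · (3,2)Q 2/4 ✓ · (3,3)P 3/4 ✓ · (3,4)P 3/3 ✓
Row 4: (4,1)Q 1/2 ✓ · (4,2)P 1/3 ✗ · (4,3)P 3/3 ✓ · (4,4)P 2/2 ✓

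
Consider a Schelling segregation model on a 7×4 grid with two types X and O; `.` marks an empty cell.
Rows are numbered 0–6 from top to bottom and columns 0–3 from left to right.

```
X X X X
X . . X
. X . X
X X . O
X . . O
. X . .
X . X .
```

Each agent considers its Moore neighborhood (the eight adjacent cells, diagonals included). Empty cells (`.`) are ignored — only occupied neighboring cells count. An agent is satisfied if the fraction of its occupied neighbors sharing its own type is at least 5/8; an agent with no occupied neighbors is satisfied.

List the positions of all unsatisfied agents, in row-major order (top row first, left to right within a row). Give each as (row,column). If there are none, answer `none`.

(2,3), (3,3)

(0,0)X 2/2 ✓
(0,1)X 3/3 ✓
(0,2)X 3/3 ✓
(0,3)X 2/2 ✓
(1,0)X 3/3 ✓
(1,3)X 3/3 ✓
(2,1)X 3/3 ✓
(2,3)X 1/2 ✗
(3,0)X 3/3 ✓
(3,1)X 3/3 ✓
(3,3)O 1/2 ✗
(4,0)X 3/3 ✓
(4,3)O 1/1 ✓
(5,1)X 3/3 ✓
(6,0)X 1/1 ✓
(6,2)X 1/1 ✓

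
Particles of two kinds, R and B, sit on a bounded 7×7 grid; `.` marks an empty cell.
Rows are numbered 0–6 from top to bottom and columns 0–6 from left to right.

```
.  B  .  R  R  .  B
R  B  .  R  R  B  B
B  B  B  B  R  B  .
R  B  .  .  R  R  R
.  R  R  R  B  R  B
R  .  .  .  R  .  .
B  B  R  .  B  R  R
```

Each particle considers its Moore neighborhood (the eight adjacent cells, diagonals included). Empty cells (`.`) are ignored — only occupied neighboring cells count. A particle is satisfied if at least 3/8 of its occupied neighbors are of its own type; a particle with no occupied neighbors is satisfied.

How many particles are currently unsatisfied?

10

Row 0: (0,1)B 1/2 satisfied · (0,3)R 3/3 satisfied · (0,4)R 3/4 satisfied · (0,6)B 2/2 satisfied
Row 1: (1,0)R 0/4 not · (1,1)B 4/5 satisfied · (1,3)R 4/6 satisfied · (1,4)R 4/7 satisfied · (1,5)B 3/6 satisfied · (1,6)B 3/3 satisfied
Row 2: (2,0)B 3/5 satisfied · (2,1)B 4/6 satisfied · (2,2)B 4/5 satisfied · (2,3)B 1/5 not · (2,4)R 4/7 satisfied · (2,5)B 2/7 not
Row 3: (3,0)R 1/4 not · (3,1)B 3/6 satisfied · (3,4)R 4/7 satisfied · (3,5)R 4/7 satisfied · (3,6)R 2/4 satisfied
Row 4: (4,1)R 3/4 satisfied · (4,2)R 2/3 satisfied · (4,3)R 3/4 satisfied · (4,4)B 0/5 not · (4,5)R 4/6 satisfied · (4,6)B 0/3 not
Row 5: (5,0)R 1/3 not · (5,4)R 3/5 satisfied
Row 6: (6,0)B 1/2 satisfied · (6,1)B 1/3 not · (6,2)R 0/1 not · (6,4)B 0/2 not · (6,5)R 2/3 satisfied · (6,6)R 1/1 satisfied
Unsatisfied: (1,0), (2,3), (2,5), (3,0), (4,4), (4,6), (5,0), (6,1), (6,2), (6,4) — 10 in total.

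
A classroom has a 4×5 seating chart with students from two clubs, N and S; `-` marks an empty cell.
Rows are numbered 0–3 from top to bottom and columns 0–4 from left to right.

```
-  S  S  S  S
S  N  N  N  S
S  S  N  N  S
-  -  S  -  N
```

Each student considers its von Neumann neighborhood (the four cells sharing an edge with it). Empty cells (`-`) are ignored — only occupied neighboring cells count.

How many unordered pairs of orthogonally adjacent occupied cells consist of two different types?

10

Scan each occupied cell's neighbors to the right and below so each pair is counted once.
From row 0: 3 unlike of 7 pairs (running 3/7).
From row 1: 3 unlike of 9 pairs (running 6/16).
From row 2: 4 unlike of 6 pairs (running 10/22).
Total adjacent occupied pairs: 22; unlike-type pairs: 10.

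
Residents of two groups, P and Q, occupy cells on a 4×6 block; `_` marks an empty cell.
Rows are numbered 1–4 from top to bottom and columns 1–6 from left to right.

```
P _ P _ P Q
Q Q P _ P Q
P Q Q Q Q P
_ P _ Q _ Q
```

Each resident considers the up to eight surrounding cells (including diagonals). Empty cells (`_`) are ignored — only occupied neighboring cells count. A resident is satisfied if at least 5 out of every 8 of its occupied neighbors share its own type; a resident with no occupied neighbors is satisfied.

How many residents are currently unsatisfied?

(1,1)P 0/2 ✗
(1,3)P 1/2 ✗
(1,5)P 1/3 ✗
(1,6)Q 1/3 ✗
(2,1)Q 2/4 ✗
(2,2)Q 3/7 ✗
(2,3)P 1/5 ✗
(2,5)P 2/6 ✗
(2,6)Q 2/5 ✗
(3,1)P 1/4 ✗
(3,2)Q 3/6 ✗
(3,3)Q 4/6 ✓
(3,4)Q 3/5 ✗
(3,5)Q 4/6 ✓
(3,6)P 1/4 ✗
(4,2)P 1/3 ✗
(4,4)Q 3/3 ✓
(4,6)Q 1/2 ✗
Unsatisfied: (1,1), (1,3), (1,5), (1,6), (2,1), (2,2), (2,3), (2,5), (2,6), (3,1), (3,2), (3,4), (3,6), (4,2), (4,6) — 15 in total.

15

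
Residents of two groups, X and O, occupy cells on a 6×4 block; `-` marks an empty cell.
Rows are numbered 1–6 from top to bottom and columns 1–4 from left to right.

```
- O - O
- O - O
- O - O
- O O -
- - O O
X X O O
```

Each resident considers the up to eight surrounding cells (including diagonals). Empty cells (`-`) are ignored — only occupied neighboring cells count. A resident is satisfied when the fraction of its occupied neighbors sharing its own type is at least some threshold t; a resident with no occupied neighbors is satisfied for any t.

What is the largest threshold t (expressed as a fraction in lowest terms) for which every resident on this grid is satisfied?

1/3

Row 1: (1,2)O 1/1 · (1,4)O 1/1
Row 2: (2,2)O 2/2 · (2,4)O 2/2
Row 3: (3,2)O 3/3 · (3,4)O 2/2
Row 4: (4,2)O 3/3 · (4,3)O 5/5
Row 5: (5,3)O 5/6 · (5,4)O 4/4
Row 6: (6,1)X 1/1 · (6,2)X 1/3 · (6,3)O 3/4 · (6,4)O 3/3
The smallest same-type fraction is 1/3 at (6,2), which reduces to 1/3. Any threshold above that leaves this resident unsatisfied.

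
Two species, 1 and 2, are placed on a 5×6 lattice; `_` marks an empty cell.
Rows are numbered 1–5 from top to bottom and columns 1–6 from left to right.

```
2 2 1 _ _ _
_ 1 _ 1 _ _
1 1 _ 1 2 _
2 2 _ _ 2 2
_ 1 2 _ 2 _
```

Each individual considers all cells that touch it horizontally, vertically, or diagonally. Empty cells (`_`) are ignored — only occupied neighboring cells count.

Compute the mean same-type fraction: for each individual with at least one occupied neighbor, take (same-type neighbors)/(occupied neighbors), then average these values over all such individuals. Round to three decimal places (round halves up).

(1,1)2 1/2
(1,2)2 1/3
(1,3)1 2/3
(2,2)1 3/5
(2,4)1 2/3
(3,1)1 2/4
(3,2)1 2/4
(3,4)1 1/3
(3,5)2 2/4
(4,1)2 1/4
(4,2)2 2/5
(4,5)2 3/4
(4,6)2 3/3
(5,2)1 0/3
(5,3)2 1/2
(5,5)2 2/2
Sum over 16 individuals: 1/2 + 1/3 + 2/3 + 3/5 + 2/3 + 2/4 + 2/4 + 1/3 + 2/4 + 1/4 + 2/5 + 3/4 + 3/3 + 0/3 + 1/2 + 2/2 = 17/2; mean = 17/2 ÷ 16 = 17/32 = 0.53125 → 0.531.

0.531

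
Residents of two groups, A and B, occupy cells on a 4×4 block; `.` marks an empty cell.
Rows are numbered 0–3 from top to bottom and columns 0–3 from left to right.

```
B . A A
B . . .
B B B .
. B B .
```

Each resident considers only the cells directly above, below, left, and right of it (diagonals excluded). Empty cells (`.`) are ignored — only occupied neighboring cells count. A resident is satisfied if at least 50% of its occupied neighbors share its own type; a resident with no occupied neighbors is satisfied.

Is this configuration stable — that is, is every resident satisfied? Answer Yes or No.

Yes

Row 0: (0,0)B 1/1 ✓ · (0,2)A 1/1 ✓ · (0,3)A 1/1 ✓
Row 1: (1,0)B 2/2 ✓
Row 2: (2,0)B 2/2 ✓ · (2,1)B 3/3 ✓ · (2,2)B 2/2 ✓
Row 3: (3,1)B 2/2 ✓ · (3,2)B 2/2 ✓
All meet the threshold, so the configuration is stable.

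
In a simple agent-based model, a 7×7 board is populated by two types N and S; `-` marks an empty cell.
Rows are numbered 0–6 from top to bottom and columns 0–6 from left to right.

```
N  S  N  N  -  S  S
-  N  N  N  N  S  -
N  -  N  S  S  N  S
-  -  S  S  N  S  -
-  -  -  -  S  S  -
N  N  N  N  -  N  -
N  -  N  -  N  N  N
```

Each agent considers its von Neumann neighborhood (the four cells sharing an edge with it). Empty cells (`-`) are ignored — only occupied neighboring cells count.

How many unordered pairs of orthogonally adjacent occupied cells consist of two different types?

17

Scan each occupied cell's neighbors to the right and below so each pair is counted once.
Row 0: N(0,0)–S(0,1)≠ S(0,1)–N(0,2)≠ S(0,1)–N(1,1)≠ N(0,2)–N(0,3)= N(0,2)–N(1,2)= N(0,3)–N(1,3)= S(0,5)–S(0,6)= S(0,5)–S(1,5)=  → 3/8 unlike.
Row 1: N(1,1)–N(1,2)= N(1,2)–N(1,3)= N(1,2)–N(2,2)= N(1,3)–N(1,4)= N(1,3)–S(2,3)≠ N(1,4)–S(1,5)≠ N(1,4)–S(2,4)≠ S(1,5)–N(2,5)≠  → 4/8 unlike.
Row 2: N(2,2)–S(2,3)≠ N(2,2)–S(3,2)≠ S(2,3)–S(2,4)= S(2,3)–S(3,3)= S(2,4)–N(2,5)≠ S(2,4)–N(3,4)≠ N(2,5)–S(2,6)≠ N(2,5)–S(3,5)≠  → 6/8 unlike.
Row 3: S(3,2)–S(3,3)= S(3,3)–N(3,4)≠ N(3,4)–S(3,5)≠ N(3,4)–S(4,4)≠ S(3,5)–S(4,5)=  → 3/5 unlike.
Row 4: S(4,4)–S(4,5)= S(4,5)–N(5,5)≠  → 1/2 unlike.
Row 5: N(5,0)–N(5,1)= N(5,0)–N(6,0)= N(5,1)–N(5,2)= N(5,2)–N(5,3)= N(5,2)–N(6,2)= N(5,5)–N(6,5)=  → 0/6 unlike.
Row 6: N(6,4)–N(6,5)= N(6,5)–N(6,6)=  → 0/2 unlike.
Total adjacent occupied pairs: 39; unlike-type pairs: 17.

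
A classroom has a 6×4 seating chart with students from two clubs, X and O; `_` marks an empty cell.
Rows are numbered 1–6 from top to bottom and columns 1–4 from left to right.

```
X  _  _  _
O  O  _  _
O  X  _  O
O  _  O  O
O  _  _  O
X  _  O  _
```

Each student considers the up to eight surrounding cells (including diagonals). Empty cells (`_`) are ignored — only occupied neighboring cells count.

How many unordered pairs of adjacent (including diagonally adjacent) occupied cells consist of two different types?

Scan each occupied cell's neighbors to the right and below (and the two forward diagonals) so each pair is counted once.
Row 1: X(1,1)–O(2,1)≠ X(1,1)–O(2,2)≠  → 2/2 unlike.
Row 2: O(2,1)–O(2,2)= O(2,1)–O(3,1)= O(2,1)–X(3,2)≠ O(2,2)–X(3,2)≠ O(2,2)–O(3,1)=  → 2/5 unlike.
Row 3: O(3,1)–X(3,2)≠ O(3,1)–O(4,1)= X(3,2)–O(4,3)≠ X(3,2)–O(4,1)≠ O(3,4)–O(4,4)= O(3,4)–O(4,3)=  → 3/6 unlike.
Row 4: O(4,1)–O(5,1)= O(4,3)–O(4,4)= O(4,3)–O(5,4)= O(4,4)–O(5,4)=  → 0/4 unlike.
Row 5: O(5,1)–X(6,1)≠ O(5,4)–O(6,3)=  → 1/2 unlike.
Total adjacent occupied pairs: 19; unlike-type pairs: 8.

8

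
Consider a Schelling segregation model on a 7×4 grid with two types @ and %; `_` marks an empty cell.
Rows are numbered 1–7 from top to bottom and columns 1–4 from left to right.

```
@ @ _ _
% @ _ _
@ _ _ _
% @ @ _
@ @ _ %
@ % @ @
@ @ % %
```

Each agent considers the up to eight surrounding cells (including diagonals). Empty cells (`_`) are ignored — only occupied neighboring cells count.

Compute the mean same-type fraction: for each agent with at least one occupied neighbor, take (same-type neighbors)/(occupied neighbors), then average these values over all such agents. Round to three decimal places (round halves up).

Row 1: (1,1)@ 2/3 · (1,2)@ 2/3
Row 2: (2,1)% 0/4 · (2,2)@ 3/4
Row 3: (3,1)@ 2/4
Row 4: (4,1)% 0/4 · (4,2)@ 4/5 · (4,3)@ 2/3
Row 5: (5,1)@ 3/5 · (5,2)@ 5/7 · (5,4)% 0/3
Row 6: (6,1)@ 4/5 · (6,2)% 1/7 · (6,3)@ 3/7 · (6,4)@ 1/4
Row 7: (7,1)@ 2/3 · (7,2)@ 3/5 · (7,3)% 2/5 · (7,4)% 1/3
Sum over 19 agents: 2/3 + 2/3 + 0/4 + 3/4 + 2/4 + 0/4 + 4/5 + 2/3 + 3/5 + 5/7 + 0/3 + 4/5 + 1/7 + 3/7 + 1/4 + 2/3 + 3/5 + 2/5 + 1/3 = 629/70; mean = 629/70 ÷ 19 = 629/1330 = 0.472932… → 0.473.

0.473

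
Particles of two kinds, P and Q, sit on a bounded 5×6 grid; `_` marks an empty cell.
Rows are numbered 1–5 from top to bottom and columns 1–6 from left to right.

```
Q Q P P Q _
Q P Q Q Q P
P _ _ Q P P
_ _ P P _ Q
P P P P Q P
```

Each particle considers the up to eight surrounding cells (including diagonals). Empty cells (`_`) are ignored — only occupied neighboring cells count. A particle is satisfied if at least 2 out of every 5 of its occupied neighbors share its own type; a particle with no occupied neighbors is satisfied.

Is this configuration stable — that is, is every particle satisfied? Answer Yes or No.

No

Row 1: (1,1)Q 2/3 ✓ · (1,2)Q 3/5 ✓ · (1,3)P 2/5 ✓ · (1,4)P 1/5 ✗ · (1,5)Q 2/4 ✓
Row 2: (2,1)Q 2/4 ✓ · (2,2)P 2/6 ✗ · (2,3)Q 3/6 ✓ · (2,4)Q 4/7 ✓ · (2,5)Q 3/7 ✓ · (2,6)P 2/4 ✓
Row 3: (3,1)P 1/2 ✓ · (3,4)Q 3/6 ✓ · (3,5)P 3/7 ✓ · (3,6)P 2/4 ✓
Row 4: (4,3)P 4/5 ✓ · (4,4)P 4/6 ✓ · (4,6)Q 1/4 ✗
Row 5: (5,1)P 1/1 ✓ · (5,2)P 3/3 ✓ · (5,3)P 4/4 ✓ · (5,4)P 3/4 ✓ · (5,5)Q 1/4 ✗ · (5,6)P 0/2 ✗
For instance (1,4) has only 1/5 same-type neighbors, below 2/5.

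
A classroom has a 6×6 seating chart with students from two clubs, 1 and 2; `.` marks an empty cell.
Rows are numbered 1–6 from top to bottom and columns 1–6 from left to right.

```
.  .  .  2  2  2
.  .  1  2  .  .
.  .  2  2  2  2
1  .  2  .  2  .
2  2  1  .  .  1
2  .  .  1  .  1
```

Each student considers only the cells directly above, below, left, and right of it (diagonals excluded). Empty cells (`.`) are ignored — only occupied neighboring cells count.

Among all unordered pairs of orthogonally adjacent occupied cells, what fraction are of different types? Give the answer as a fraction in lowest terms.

5/17

Scan each occupied cell's neighbors to the right and below so each pair is counted once.
Row 1: 2(1,4)–2(1,5)= 2(1,4)–2(2,4)= 2(1,5)–2(1,6)=  → 0/3 unlike.
Row 2: 1(2,3)–2(2,4)≠ 1(2,3)–2(3,3)≠ 2(2,4)–2(3,4)=  → 2/3 unlike.
Row 3: 2(3,3)–2(3,4)= 2(3,3)–2(4,3)= 2(3,4)–2(3,5)= 2(3,5)–2(3,6)= 2(3,5)–2(4,5)=  → 0/5 unlike.
Row 4: 1(4,1)–2(5,1)≠ 2(4,3)–1(5,3)≠  → 2/2 unlike.
Row 5: 2(5,1)–2(5,2)= 2(5,1)–2(6,1)= 2(5,2)–1(5,3)≠ 1(5,6)–1(6,6)=  → 1/4 unlike.
Total adjacent occupied pairs: 17; unlike-type pairs: 5.
5/17 is already in lowest terms.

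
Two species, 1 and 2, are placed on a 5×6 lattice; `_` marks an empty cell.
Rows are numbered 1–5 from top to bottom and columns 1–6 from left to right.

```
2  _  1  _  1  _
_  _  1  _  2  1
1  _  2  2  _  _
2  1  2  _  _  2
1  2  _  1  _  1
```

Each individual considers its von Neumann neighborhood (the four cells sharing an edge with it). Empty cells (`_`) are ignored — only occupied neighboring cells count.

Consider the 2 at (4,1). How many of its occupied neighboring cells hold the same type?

Occupied neighbors of (4,1): (3,1)=1, (5,1)=1, (4,2)=1.
Same type (2): 0 of 3.

0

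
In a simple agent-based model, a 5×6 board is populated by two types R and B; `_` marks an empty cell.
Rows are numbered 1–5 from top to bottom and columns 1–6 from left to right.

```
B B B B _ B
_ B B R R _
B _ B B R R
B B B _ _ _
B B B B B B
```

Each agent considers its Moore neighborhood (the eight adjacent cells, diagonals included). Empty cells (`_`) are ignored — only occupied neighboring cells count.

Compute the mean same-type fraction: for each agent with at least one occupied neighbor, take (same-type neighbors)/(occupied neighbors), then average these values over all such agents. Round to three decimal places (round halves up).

0.827

(1,1)B 2/2
(1,2)B 4/4
(1,3)B 4/5
(1,4)B 2/4
(1,6)B 0/1
(2,2)B 6/6
(2,3)B 6/7
(2,4)R 2/7
(2,5)R 3/6
(3,1)B 3/3
(3,3)B 5/6
(3,4)B 3/6
(3,5)R 3/4
(3,6)R 2/2
(4,1)B 4/4
(4,2)B 7/7
(4,3)B 6/6
(5,1)B 3/3
(5,2)B 5/5
(5,3)B 4/4
(5,4)B 3/3
(5,5)B 2/2
(5,6)B 1/1
Sum over 23 agents: 2/2 + 4/4 + 4/5 + 2/4 + 0/1 + 6/6 + 6/7 + 2/7 + 3/6 + 3/3 + 5/6 + 3/6 + 3/4 + 2/2 + 4/4 + 7/7 + 6/6 + 3/3 + 5/5 + 4/4 + 3/3 + 2/2 + 1/1 = 7991/420; mean = 7991/420 ÷ 23 = 7991/9660 = 0.827225… → 0.827.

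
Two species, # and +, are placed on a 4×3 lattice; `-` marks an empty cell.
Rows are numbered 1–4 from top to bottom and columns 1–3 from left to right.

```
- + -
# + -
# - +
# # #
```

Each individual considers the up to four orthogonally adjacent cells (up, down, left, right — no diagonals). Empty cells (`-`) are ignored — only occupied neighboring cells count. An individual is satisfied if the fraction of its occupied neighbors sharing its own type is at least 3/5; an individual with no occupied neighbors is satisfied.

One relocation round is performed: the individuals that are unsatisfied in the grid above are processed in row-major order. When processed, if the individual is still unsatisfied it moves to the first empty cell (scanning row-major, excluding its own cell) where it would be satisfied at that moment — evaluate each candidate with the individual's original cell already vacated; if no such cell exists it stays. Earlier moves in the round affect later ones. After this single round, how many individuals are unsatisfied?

0

Initially unsatisfied (in order): (2,1), (2,2), (3,3), (4,3).
  (2,1): no empty cell satisfies it; stays.
  (2,2) → (1,3).
  (3,3) → (2,3).
  (4,3): now satisfied by earlier moves; stays.
Resulting grid:
- + +
# - +
# - -
# # #
All satisfied now.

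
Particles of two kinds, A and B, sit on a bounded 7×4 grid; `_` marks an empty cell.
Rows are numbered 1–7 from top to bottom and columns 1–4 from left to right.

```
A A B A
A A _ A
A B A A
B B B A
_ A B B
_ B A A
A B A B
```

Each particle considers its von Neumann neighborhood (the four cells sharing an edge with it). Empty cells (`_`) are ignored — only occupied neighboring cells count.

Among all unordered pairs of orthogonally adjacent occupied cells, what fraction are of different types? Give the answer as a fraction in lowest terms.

19/36

Scan each occupied cell's neighbors to the right and below so each pair is counted once.
Row 1: A(1,1)–A(1,2)= A(1,1)–A(2,1)= A(1,2)–B(1,3)≠ A(1,2)–A(2,2)= B(1,3)–A(1,4)≠ A(1,4)–A(2,4)=  → 2/6 unlike.
Row 2: A(2,1)–A(2,2)= A(2,1)–A(3,1)= A(2,2)–B(3,2)≠ A(2,4)–A(3,4)=  → 1/4 unlike.
Row 3: A(3,1)–B(3,2)≠ A(3,1)–B(4,1)≠ B(3,2)–A(3,3)≠ B(3,2)–B(4,2)= A(3,3)–A(3,4)= A(3,3)–B(4,3)≠ A(3,4)–A(4,4)=  → 4/7 unlike.
Row 4: B(4,1)–B(4,2)= B(4,2)–B(4,3)= B(4,2)–A(5,2)≠ B(4,3)–A(4,4)≠ B(4,3)–B(5,3)= A(4,4)–B(5,4)≠  → 3/6 unlike.
Row 5: A(5,2)–B(5,3)≠ A(5,2)–B(6,2)≠ B(5,3)–B(5,4)= B(5,3)–A(6,3)≠ B(5,4)–A(6,4)≠  → 4/5 unlike.
Row 6: B(6,2)–A(6,3)≠ B(6,2)–B(7,2)= A(6,3)–A(6,4)= A(6,3)–A(7,3)= A(6,4)–B(7,4)≠  → 2/5 unlike.
Row 7: A(7,1)–B(7,2)≠ B(7,2)–A(7,3)≠ A(7,3)–B(7,4)≠  → 3/3 unlike.
Total adjacent occupied pairs: 36; unlike-type pairs: 19.
19/36 is already in lowest terms.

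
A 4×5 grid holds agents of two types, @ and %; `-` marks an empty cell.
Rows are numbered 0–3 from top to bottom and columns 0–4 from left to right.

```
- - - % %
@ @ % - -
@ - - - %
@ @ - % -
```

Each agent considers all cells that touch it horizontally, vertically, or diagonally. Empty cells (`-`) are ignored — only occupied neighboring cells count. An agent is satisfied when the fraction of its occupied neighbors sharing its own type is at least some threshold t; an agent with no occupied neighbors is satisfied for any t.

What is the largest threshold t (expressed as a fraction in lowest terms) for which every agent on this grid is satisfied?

1/2

(0,3)% 2/2
(0,4)% 1/1
(1,0)@ 2/2
(1,1)@ 2/3
(1,2)% 1/2
(2,0)@ 4/4
(2,4)% 1/1
(3,0)@ 2/2
(3,1)@ 2/2
(3,3)% 1/1
The smallest same-type fraction is 1/2 at (1,2), which reduces to 1/2. Any threshold above that leaves this agent unsatisfied.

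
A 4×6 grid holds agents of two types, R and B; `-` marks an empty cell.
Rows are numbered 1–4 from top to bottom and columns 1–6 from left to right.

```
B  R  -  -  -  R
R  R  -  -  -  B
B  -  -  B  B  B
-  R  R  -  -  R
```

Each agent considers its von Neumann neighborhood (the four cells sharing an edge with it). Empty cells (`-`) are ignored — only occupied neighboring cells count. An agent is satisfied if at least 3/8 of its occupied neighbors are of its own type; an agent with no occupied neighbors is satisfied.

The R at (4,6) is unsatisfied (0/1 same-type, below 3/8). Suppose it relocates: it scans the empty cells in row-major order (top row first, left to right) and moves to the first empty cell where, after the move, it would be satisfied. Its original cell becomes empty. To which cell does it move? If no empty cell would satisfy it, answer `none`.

Vacating (4,6). Empty cells in order:
  (1,3): 1/1 same-type → satisfied — stop here.

(1,3)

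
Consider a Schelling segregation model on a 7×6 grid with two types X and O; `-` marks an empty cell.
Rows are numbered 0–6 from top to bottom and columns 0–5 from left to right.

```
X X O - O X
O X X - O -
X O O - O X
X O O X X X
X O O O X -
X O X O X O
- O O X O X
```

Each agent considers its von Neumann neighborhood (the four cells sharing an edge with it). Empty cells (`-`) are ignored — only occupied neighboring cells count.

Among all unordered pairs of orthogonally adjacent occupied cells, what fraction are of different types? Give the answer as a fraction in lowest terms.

Scan each occupied cell's neighbors to the right and below so each pair is counted once.
From row 0: 4 unlike of 7 pairs (running 4/7).
From row 1: 4 unlike of 6 pairs (running 8/13).
From row 2: 3 unlike of 8 pairs (running 11/21).
From row 3: 3 unlike of 10 pairs (running 14/31).
From row 4: 3 unlike of 9 pairs (running 17/40).
From row 5: 9 unlike of 10 pairs (running 26/50).
From row 6: 3 unlike of 4 pairs (running 29/54).
Total adjacent occupied pairs: 54; unlike-type pairs: 29.
29/54 is already in lowest terms.

29/54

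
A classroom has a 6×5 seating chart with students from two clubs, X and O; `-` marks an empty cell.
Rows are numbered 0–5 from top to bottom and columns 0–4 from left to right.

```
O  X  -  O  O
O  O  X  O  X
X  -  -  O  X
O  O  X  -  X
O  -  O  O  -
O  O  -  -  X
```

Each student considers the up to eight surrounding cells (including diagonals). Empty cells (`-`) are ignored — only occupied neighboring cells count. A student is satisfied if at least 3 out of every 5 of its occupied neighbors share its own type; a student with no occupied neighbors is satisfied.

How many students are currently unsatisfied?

Row 0: (0,0)O 2/3 ok · (0,1)X 1/4 unhappy · (0,3)O 2/4 unhappy · (0,4)O 2/3 ok
Row 1: (1,0)O 2/4 unhappy · (1,1)O 2/5 unhappy · (1,2)X 1/5 unhappy · (1,3)O 3/6 unhappy · (1,4)X 1/5 unhappy
Row 2: (2,0)X 0/4 unhappy · (2,3)O 1/6 unhappy · (2,4)X 2/4 unhappy
Row 3: (3,0)O 2/3 ok · (3,1)O 3/5 ok · (3,2)X 0/4 unhappy · (3,4)X 1/3 unhappy
Row 4: (4,0)O 4/4 ok · (4,2)O 3/4 ok · (4,3)O 1/4 unhappy
Row 5: (5,0)O 2/2 ok · (5,1)O 3/3 ok · (5,4)X 0/1 unhappy
Unsatisfied: (0,1), (0,3), (1,0), (1,1), (1,2), (1,3), (1,4), (2,0), (2,3), (2,4), (3,2), (3,4), (4,3), (5,4) — 14 in total.

14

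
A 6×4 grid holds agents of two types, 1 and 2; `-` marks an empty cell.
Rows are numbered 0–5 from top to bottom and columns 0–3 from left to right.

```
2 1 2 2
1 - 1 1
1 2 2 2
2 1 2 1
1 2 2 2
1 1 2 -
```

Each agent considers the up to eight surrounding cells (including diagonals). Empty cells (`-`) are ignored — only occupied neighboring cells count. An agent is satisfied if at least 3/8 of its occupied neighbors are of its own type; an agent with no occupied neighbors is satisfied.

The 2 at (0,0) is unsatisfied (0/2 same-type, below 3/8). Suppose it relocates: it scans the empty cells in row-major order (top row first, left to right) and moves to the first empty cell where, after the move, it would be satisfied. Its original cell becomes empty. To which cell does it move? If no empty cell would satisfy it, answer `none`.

(1,1)

Vacating (0,0). Empty cells in order:
  (1,1): 3/7 same-type → satisfied — stop here.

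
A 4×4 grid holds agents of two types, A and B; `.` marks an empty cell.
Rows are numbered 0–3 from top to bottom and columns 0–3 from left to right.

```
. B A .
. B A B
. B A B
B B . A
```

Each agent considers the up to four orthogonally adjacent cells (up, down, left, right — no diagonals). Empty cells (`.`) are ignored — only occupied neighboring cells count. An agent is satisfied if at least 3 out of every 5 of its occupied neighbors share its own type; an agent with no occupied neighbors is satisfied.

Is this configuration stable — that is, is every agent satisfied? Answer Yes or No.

(0,1)B 1/2 not
(0,2)A 1/2 not
(1,1)B 2/3 satisfied
(1,2)A 2/4 not
(1,3)B 1/2 not
(2,1)B 2/3 satisfied
(2,2)A 1/3 not
(2,3)B 1/3 not
(3,0)B 1/1 satisfied
(3,1)B 2/2 satisfied
(3,3)A 0/1 not
For instance (0,1) has only 1/2 same-type neighbors, below 3/5.

No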